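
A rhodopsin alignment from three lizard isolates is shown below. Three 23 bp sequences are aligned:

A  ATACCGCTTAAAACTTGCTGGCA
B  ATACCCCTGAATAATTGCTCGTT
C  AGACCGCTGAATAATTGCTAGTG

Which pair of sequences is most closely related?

A–B: 7/23 differ, p = 0.304, d = 0.390.
A–C: 7/23 differ, p = 0.304, d = 0.390.
B–C: 4/23 differ, p = 0.174, d = 0.198.
The smallest distance is between B and C.

B and C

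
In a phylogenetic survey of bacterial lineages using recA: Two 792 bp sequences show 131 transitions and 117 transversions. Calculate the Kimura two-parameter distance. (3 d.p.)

0.413

P = 131/792 ≈ 0.165404 and Q = 117/792 ≈ 0.147727.
Under the Kimura two-parameter model, d = −½ ln(1 − 2P − Q) − ¼ ln(1 − 2Q).
1 − 2P − Q = 0.521465, giving −½ ln(0.521465) = 0.325557.
1 − 2Q = 0.704546, giving −¼ ln(0.704546) = 0.087550.
d = 0.325557 + 0.087550 = 0.413107.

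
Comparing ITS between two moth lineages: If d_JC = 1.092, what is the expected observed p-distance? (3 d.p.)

0.575

p = (3/4)(1 − e^(−4d/3)) = 0.75 × (1 − e^(-1.456)) = 0.75 × (1 − 0.233167) = 0.575125.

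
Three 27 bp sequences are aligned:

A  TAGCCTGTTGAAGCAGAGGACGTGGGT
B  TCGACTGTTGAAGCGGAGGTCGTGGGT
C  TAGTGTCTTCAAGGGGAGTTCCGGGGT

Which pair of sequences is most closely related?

A and B

A–B: 4/27 differ, p = 0.148, d = 0.165.
A–C: 10/27 differ, p = 0.370, d = 0.511.
B–C: 9/27 differ, p = 0.333, d = 0.441.
The smallest distance is between A and B.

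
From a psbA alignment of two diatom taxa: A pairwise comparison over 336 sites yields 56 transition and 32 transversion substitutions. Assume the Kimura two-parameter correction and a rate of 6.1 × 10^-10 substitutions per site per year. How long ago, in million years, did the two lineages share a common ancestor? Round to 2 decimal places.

272.65

P = 56/336 ≈ 0.166667 and Q = 32/336 ≈ 0.095238.
Under the Kimura two-parameter model, d = −½ ln(1 − 2P − Q) − ¼ ln(1 − 2Q).
1 − 2P − Q = 0.571428, giving −½ ln(0.571428) = 0.279808.
1 − 2Q = 0.809524, giving −¼ ln(0.809524) = 0.052827.
d = 0.279808 + 0.052827 = 0.332635.
Under a molecular clock d = 2μt, so t = d/(2μ) = 0.332635 / (2 × 6.1 × 10^-10) = 272.65 million years.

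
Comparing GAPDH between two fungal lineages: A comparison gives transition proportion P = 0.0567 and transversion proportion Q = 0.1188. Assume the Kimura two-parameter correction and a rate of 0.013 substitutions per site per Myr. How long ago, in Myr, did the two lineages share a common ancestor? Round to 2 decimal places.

Under the Kimura two-parameter model, d = −½ ln(1 − 2P − Q) − ¼ ln(1 − 2Q).
1 − 2P − Q = 0.7678, giving −½ ln(0.7678) = 0.132113.
1 − 2Q = 0.7624, giving −¼ ln(0.7624) = 0.067821.
d = 0.132113 + 0.067821 = 0.199934.
Under a molecular clock d = 2μt, so t = d/(2μ) = 0.199934 / (2 × 0.013) = 7.69 Myr.

7.69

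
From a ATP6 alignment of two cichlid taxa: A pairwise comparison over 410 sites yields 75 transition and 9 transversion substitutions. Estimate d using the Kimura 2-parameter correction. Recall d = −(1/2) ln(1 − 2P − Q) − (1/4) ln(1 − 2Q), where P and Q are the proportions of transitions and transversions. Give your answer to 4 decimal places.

P = 75/410 ≈ 0.182927 and Q = 9/410 ≈ 0.021951.
Under the Kimura two-parameter model, d = −½ ln(1 − 2P − Q) − ¼ ln(1 − 2Q).
1 − 2P − Q = 0.612195, giving −½ ln(0.612195) = 0.245352.
1 − 2Q = 0.956098, giving −¼ ln(0.956098) = 0.011224.
d = 0.245352 + 0.011224 = 0.256576.

0.2566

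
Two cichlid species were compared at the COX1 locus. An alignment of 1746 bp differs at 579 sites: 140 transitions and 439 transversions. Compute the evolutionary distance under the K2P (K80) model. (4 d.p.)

0.4401

P = 140/1746 ≈ 0.080183 and Q = 439/1746 ≈ 0.251432.
Under the Kimura two-parameter model, d = −½ ln(1 − 2P − Q) − ¼ ln(1 − 2Q).
1 − 2P − Q = 0.588202, giving −½ ln(0.588202) = 0.265342.
1 − 2Q = 0.497136, giving −¼ ln(0.497136) = 0.174723.
d = 0.265342 + 0.174723 = 0.440065.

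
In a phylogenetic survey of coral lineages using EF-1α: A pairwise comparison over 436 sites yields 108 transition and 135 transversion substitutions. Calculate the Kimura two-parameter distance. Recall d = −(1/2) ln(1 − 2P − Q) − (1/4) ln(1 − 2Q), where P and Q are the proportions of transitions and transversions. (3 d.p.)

1.059

P = 108/436 ≈ 0.247706 and Q = 135/436 ≈ 0.309633.
Under the Kimura two-parameter model, d = −½ ln(1 − 2P − Q) − ¼ ln(1 − 2Q).
1 − 2P − Q = 0.194955, giving −½ ln(0.194955) = 0.817493.
1 − 2Q = 0.380734, giving −¼ ln(0.380734) = 0.241414.
d = 0.817493 + 0.241414 = 1.058907.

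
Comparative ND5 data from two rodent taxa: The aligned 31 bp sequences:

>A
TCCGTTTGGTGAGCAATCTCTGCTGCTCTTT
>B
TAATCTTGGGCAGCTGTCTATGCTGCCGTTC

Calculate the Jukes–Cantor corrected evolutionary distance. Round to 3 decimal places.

0.544

The sequences differ at 12 of 31 sites, so p = 12/31 ≈ 0.387097.
d = −(3/4) ln(1 − 4p/3) = −0.75 ln(1 − 0.516129) = −0.75 ln(0.483871)
  = −0.75 × (-0.725937) = 0.544453 substitutions/site.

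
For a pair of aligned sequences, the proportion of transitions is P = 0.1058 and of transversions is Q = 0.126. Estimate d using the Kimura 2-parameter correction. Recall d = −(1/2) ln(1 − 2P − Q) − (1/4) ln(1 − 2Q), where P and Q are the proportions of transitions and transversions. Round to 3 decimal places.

0.279

Under the Kimura two-parameter model, d = −½ ln(1 − 2P − Q) − ¼ ln(1 − 2Q).
1 − 2P − Q = 0.6624, giving −½ ln(0.6624) = 0.205943.
1 − 2Q = 0.748, giving −¼ ln(0.748) = 0.072588.
d = 0.205943 + 0.072588 = 0.278531.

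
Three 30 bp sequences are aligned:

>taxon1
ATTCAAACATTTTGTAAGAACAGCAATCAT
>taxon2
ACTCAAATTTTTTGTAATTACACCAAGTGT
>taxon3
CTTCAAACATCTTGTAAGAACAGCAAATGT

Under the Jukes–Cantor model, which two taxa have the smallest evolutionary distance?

taxon1–taxon2: 9/30 differ, p = 0.300, d = 0.383.
taxon1–taxon3: 5/30 differ, p = 0.167, d = 0.188.
taxon2–taxon3: 9/30 differ, p = 0.300, d = 0.383.
The smallest distance is between taxon1 and taxon3.

taxon1 and taxon3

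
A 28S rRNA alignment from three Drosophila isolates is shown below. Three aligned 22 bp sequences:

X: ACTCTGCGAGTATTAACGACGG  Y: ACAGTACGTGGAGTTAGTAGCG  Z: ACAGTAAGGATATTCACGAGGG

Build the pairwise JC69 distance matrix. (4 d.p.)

X–Y: 11/22 sites differ → p = 0.5, d = −0.75 ln(1 − 0.666667) = 0.823960 ≈ 0.8240.
X–Z: 8/22 sites differ → p ≈ 0.363636, d = −0.75 ln(1 − 0.484848) = 0.497470 ≈ 0.4975.
Y–Z: 9/22 sites differ → p ≈ 0.409091, d = −0.75 ln(1 − 0.545455) = 0.591344 ≈ 0.5913.

d(X,Y) = 0.8240, d(X,Z) = 0.4975, d(Y,Z) = 0.5913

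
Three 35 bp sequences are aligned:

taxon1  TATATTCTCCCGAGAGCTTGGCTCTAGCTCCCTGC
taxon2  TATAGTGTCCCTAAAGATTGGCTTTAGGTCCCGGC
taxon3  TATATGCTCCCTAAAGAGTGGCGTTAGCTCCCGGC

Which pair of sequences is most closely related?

taxon1–taxon2: 8/35 differ, p = 0.229, d = 0.273.
taxon1–taxon3: 8/35 differ, p = 0.229, d = 0.273.
taxon2–taxon3: 6/35 differ, p = 0.171, d = 0.195.
The smallest distance is between taxon2 and taxon3.

taxon2 and taxon3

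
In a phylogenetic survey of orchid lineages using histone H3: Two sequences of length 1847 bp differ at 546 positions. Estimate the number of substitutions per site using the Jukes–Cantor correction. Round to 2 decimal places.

p = 546/1847 ≈ 0.295615.
d = −(3/4) ln(1 − 4p/3) = −0.75 ln(1 − 0.394153) = −0.75 ln(0.605847)
  = −0.75 × (-0.501128) = 0.375846 substitutions/site.

0.38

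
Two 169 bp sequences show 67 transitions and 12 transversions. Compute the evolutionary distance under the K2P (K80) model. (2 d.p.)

P = 67/169 ≈ 0.39645 and Q = 12/169 ≈ 0.071006.
Under the Kimura two-parameter model, d = −½ ln(1 − 2P − Q) − ¼ ln(1 − 2Q).
1 − 2P − Q = 0.136094, giving −½ ln(0.136094) = 0.997205.
1 − 2Q = 0.857988, giving −¼ ln(0.857988) = 0.038291.
d = 0.997205 + 0.038291 = 1.035496.

1.04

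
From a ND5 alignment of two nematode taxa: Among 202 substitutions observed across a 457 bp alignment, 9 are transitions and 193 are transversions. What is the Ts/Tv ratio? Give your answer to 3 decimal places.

R = 9/193 = 0.046632… ≈ 0.047 (to 3 d.p.).

0.047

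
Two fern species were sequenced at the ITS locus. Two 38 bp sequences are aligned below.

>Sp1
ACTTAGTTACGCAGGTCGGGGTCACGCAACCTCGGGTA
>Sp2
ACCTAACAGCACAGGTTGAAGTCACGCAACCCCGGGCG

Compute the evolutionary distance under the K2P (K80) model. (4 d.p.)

0.4783

Of 38 sites, 11 differences are transitions and 1 are transversions, so P = 11/38 ≈ 0.289474 and Q = 1/38 ≈ 0.026316.
Under the Kimura two-parameter model, d = −½ ln(1 − 2P − Q) − ¼ ln(1 − 2Q).
1 − 2P − Q = 0.394736, giving −½ ln(0.394736) = 0.464769.
1 − 2Q = 0.947368, giving −¼ ln(0.947368) = 0.013517.
d = 0.464769 + 0.013517 = 0.478286.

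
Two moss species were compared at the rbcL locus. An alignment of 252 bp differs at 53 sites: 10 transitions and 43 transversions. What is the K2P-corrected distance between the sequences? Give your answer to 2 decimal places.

0.25

P = 10/252 ≈ 0.039683 and Q = 43/252 ≈ 0.170635.
Under the Kimura two-parameter model, d = −½ ln(1 − 2P − Q) − ¼ ln(1 − 2Q).
1 − 2P − Q = 0.749999, giving −½ ln(0.749999) = 0.143842.
1 − 2Q = 0.65873, giving −¼ ln(0.65873) = 0.104360.
d = 0.143842 + 0.104360 = 0.248202.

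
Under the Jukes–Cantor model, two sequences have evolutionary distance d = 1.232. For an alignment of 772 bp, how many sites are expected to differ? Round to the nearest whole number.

Invert JC69: p = (3/4)(1 − e^(−4d/3)) = 0.75 × (1 − e^(-1.642667)) = 0.75 × (1 − 0.193463) = 0.604903.
Expected differing sites = pL ≈ 0.604903 × 772 = 466.985116 ≈ 467.

467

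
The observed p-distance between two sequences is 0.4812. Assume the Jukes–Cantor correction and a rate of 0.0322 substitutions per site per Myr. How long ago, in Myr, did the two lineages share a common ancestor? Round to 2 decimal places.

11.95

d = −(3/4) ln(1 − 4p/3) = −0.75 ln(1 − 0.6416) = −0.75 ln(0.3584)
  = −0.75 × (-1.026106) = 0.769580 substitutions/site.
Under a molecular clock d = 2μt, so t = d/(2μ) = 0.769580 / (2 × 0.0322) = 11.95 Myr.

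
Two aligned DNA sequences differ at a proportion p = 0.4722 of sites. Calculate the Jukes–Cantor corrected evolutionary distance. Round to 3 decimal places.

d = −(3/4) ln(1 − 4p/3) = −0.75 ln(1 − 0.6296) = −0.75 ln(0.3704)
  = −0.75 × (-0.993172) = 0.744879 substitutions/site.

0.745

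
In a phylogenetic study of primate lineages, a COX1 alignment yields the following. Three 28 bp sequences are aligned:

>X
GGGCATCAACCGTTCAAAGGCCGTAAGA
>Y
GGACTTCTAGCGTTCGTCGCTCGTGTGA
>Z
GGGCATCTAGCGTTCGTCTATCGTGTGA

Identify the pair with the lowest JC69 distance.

X–Y: 11/28 differ, p = 0.393, d = 0.556.
X–Z: 10/28 differ, p = 0.357, d = 0.485.
Y–Z: 4/28 differ, p = 0.143, d = 0.158.
The smallest distance is between Y and Z.

Y and Z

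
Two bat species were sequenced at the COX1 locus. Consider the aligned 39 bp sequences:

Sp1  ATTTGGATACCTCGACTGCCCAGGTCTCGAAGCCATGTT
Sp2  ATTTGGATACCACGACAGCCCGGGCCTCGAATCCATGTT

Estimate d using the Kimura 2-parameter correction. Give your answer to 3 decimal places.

0.141

Of 39 sites, 2 differences are transitions and 3 are transversions, so P = 2/39 ≈ 0.051282 and Q = 3/39 ≈ 0.076923.
Under the Kimura two-parameter model, d = −½ ln(1 − 2P − Q) − ¼ ln(1 − 2Q).
1 − 2P − Q = 0.820513, giving −½ ln(0.820513) = 0.098913.
1 − 2Q = 0.846154, giving −¼ ln(0.846154) = 0.041763.
d = 0.098913 + 0.041763 = 0.140676.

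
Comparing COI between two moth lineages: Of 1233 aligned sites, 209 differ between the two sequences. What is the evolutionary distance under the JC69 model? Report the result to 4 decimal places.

p = 209/1233 ≈ 0.169505.
d = −(3/4) ln(1 − 4p/3) = −0.75 ln(1 − 0.226007) = −0.75 ln(0.773993)
  = −0.75 × (-0.256192) = 0.192144 substitutions/site.

0.1921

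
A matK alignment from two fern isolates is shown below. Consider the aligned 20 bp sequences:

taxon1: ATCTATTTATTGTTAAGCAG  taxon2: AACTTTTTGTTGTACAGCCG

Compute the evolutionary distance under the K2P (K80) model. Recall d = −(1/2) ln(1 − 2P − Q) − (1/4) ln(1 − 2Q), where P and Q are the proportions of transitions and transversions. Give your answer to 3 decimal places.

Of 20 sites, 1 differences are transitions and 5 are transversions, so P = 1/20 = 0.05 and Q = 5/20 = 0.25.
Under the Kimura two-parameter model, d = −½ ln(1 − 2P − Q) − ¼ ln(1 − 2Q).
1 − 2P − Q = 0.65, giving −½ ln(0.65) = 0.215391.
1 − 2Q = 0.5, giving −¼ ln(0.5) = 0.173287.
d = 0.215391 + 0.173287 = 0.388678.

0.389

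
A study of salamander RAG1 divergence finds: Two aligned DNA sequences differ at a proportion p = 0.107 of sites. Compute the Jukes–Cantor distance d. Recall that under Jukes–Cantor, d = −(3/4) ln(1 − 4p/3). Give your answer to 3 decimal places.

d = −(3/4) ln(1 − 4p/3) = −0.75 ln(1 − 0.142667) = −0.75 ln(0.857333)
  = −0.75 × (-0.153929) = 0.115447 substitutions/site.

0.115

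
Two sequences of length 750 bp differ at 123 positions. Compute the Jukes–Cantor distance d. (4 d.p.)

p = 123/750 = 0.164.
d = −(3/4) ln(1 − 4p/3) = −0.75 ln(1 − 0.218667) = −0.75 ln(0.781333)
  = −0.75 × (-0.246754) = 0.185066 substitutions/site.

0.1851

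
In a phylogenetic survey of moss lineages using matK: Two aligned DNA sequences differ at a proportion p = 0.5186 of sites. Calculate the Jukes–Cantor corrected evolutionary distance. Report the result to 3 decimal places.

0.882

d = −(3/4) ln(1 − 4p/3) = −0.75 ln(1 − 0.691467) = −0.75 ln(0.308533)
  = −0.75 × (-1.175926) = 0.881945 substitutions/site.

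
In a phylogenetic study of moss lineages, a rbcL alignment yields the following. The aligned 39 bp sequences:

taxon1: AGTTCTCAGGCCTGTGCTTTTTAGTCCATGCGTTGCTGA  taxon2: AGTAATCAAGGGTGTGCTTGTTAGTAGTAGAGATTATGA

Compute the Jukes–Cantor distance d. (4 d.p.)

The sequences differ at 14 of 39 sites, so p = 14/39 ≈ 0.358974.
d = −(3/4) ln(1 − 4p/3) = −0.75 ln(1 − 0.478632) = −0.75 ln(0.521368)
  = −0.75 × (-0.651299) = 0.488474 substitutions/site.

0.4885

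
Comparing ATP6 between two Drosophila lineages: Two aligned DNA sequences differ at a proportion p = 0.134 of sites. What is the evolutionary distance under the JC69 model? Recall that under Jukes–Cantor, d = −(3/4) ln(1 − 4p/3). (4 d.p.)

d = −(3/4) ln(1 − 4p/3) = −0.75 ln(1 − 0.178667) = −0.75 ln(0.821333)
  = −0.75 × (-0.196827) = 0.147620 substitutions/site.

0.1476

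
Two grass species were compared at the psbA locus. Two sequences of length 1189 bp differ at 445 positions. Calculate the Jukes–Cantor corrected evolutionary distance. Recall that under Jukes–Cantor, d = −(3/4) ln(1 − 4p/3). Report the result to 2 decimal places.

p = 445/1189 ≈ 0.374264.
d = −(3/4) ln(1 − 4p/3) = −0.75 ln(1 − 0.499019) = −0.75 ln(0.500981)
  = −0.75 × (-0.691187) = 0.518390 substitutions/site.

0.52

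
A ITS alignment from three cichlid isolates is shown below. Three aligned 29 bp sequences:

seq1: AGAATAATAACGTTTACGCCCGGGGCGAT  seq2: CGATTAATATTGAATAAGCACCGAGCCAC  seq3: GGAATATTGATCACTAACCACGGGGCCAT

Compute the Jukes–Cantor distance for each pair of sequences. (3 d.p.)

d(seq1,seq2) = 0.602, d(seq1,seq3) = 0.529, d(seq2,seq3) = 0.529

seq1–seq2: 12/29 sites differ → p ≈ 0.413793, d = −0.75 ln(1 − 0.551724) = 0.601760 ≈ 0.602.
seq1–seq3: 11/29 sites differ → p ≈ 0.37931, d = −0.75 ln(1 − 0.505747) = 0.528531 ≈ 0.529.
seq2–seq3: 11/29 sites differ → p ≈ 0.37931, d = −0.75 ln(1 − 0.505747) = 0.528531 ≈ 0.529.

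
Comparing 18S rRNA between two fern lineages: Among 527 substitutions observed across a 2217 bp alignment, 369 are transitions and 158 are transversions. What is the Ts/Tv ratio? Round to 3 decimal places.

2.335

R = 369/158 = 2.335443… ≈ 2.335 (to 3 d.p.).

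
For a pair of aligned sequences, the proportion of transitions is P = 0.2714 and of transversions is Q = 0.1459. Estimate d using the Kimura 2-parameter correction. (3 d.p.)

0.670

Under the Kimura two-parameter model, d = −½ ln(1 − 2P − Q) − ¼ ln(1 − 2Q).
1 − 2P − Q = 0.3113, giving −½ ln(0.3113) = 0.583499.
1 − 2Q = 0.7082, giving −¼ ln(0.7082) = 0.086257.
d = 0.583499 + 0.086257 = 0.669756.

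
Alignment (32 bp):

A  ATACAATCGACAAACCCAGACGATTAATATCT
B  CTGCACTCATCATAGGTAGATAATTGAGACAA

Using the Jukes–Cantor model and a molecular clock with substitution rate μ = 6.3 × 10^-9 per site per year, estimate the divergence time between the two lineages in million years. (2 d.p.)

The sequences differ at 16 of 32 sites, so p = 16/32 = 0.5.
d = −(3/4) ln(1 − 4p/3) = −0.75 ln(1 − 0.666667) = −0.75 ln(0.333333)
  = −0.75 × (-1.098613) = 0.823960 substitutions/site.
Under a molecular clock d = 2μt, so t = d/(2μ) = 0.823960 / (2 × 6.3 × 10^-9) = 65.39 million years.

65.39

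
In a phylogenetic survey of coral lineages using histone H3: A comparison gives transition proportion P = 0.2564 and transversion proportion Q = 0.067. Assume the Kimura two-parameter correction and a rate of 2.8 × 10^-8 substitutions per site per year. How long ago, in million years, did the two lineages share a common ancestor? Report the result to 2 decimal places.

8.38

Under the Kimura two-parameter model, d = −½ ln(1 − 2P − Q) − ¼ ln(1 − 2Q).
1 − 2P − Q = 0.4202, giving −½ ln(0.4202) = 0.433512.
1 − 2Q = 0.866, giving −¼ ln(0.866) = 0.035968.
d = 0.433512 + 0.035968 = 0.469480.
Under a molecular clock d = 2μt, so t = d/(2μ) = 0.469480 / (2 × 2.8 × 10^-8) = 8.38 million years.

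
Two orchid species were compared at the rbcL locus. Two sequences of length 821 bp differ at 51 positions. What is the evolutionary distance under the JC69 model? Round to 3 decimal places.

0.065

p = 51/821 ≈ 0.062119.
d = −(3/4) ln(1 − 4p/3) = −0.75 ln(1 − 0.082825) = −0.75 ln(0.917175)
  = −0.75 × (-0.086457) = 0.064843 substitutions/site.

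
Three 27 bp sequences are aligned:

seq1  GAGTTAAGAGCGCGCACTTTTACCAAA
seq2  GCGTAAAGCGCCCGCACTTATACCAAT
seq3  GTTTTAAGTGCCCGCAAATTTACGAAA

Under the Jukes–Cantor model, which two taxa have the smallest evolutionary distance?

seq1 and seq2

seq1–seq2: 6/27 differ, p = 0.222, d = 0.264.
seq1–seq3: 7/27 differ, p = 0.259, d = 0.318.
seq2–seq3: 9/27 differ, p = 0.333, d = 0.441.
The smallest distance is between seq1 and seq2.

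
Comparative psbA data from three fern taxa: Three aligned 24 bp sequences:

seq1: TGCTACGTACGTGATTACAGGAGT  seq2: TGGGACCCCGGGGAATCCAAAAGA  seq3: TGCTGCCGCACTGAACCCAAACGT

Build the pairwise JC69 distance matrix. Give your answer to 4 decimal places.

d(seq1,seq2) = 0.8240, d(seq1,seq3) = 0.8240, d(seq2,seq3) = 0.6082

seq1–seq2: 12/24 sites differ → p = 0.5, d = −0.75 ln(1 − 0.666667) = 0.823960 ≈ 0.8240.
seq1–seq3: 12/24 sites differ → p = 0.5, d = −0.75 ln(1 − 0.666667) = 0.823960 ≈ 0.8240.
seq2–seq3: 10/24 sites differ → p ≈ 0.416667, d = −0.75 ln(1 − 0.555556) = 0.608198 ≈ 0.6082.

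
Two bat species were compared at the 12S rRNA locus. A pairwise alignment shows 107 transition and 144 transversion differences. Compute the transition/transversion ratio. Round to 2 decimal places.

0.74

R = 107/144 = 0.743055… ≈ 0.74 (to 2 d.p.).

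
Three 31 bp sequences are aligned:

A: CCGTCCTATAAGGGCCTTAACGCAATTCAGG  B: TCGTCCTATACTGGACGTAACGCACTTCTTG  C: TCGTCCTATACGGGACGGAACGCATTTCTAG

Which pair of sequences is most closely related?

A–B: 8/31 differ, p = 0.258, d = 0.316.
A–C: 8/31 differ, p = 0.258, d = 0.316.
B–C: 4/31 differ, p = 0.129, d = 0.142.
The smallest distance is between B and C.

B and C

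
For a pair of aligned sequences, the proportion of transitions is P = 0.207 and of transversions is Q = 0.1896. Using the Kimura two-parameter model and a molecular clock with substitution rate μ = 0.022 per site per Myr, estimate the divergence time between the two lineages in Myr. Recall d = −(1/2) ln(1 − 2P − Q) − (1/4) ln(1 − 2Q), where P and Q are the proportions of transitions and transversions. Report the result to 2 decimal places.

13.22

Under the Kimura two-parameter model, d = −½ ln(1 − 2P − Q) − ¼ ln(1 − 2Q).
1 − 2P − Q = 0.3964, giving −½ ln(0.3964) = 0.462666.
1 − 2Q = 0.6208, giving −¼ ln(0.6208) = 0.119187.
d = 0.462666 + 0.119187 = 0.581853.
Under a molecular clock d = 2μt, so t = d/(2μ) = 0.581853 / (2 × 0.022) = 13.22 Myr.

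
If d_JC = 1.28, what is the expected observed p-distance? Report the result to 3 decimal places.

p = (3/4)(1 − e^(−4d/3)) = 0.75 × (1 − e^(-1.706667)) = 0.75 × (1 − 0.181470) = 0.613898.

0.614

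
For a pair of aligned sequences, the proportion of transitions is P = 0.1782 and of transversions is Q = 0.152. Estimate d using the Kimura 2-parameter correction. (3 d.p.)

0.446

Under the Kimura two-parameter model, d = −½ ln(1 − 2P − Q) − ¼ ln(1 − 2Q).
1 − 2P − Q = 0.4916, giving −½ ln(0.4916) = 0.355045.
1 − 2Q = 0.696, giving −¼ ln(0.696) = 0.090601.
d = 0.355045 + 0.090601 = 0.445646.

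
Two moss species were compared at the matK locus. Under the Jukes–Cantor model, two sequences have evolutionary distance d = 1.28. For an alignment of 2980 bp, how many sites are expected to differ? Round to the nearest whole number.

Invert JC69: p = (3/4)(1 − e^(−4d/3)) = 0.75 × (1 − e^(-1.706667)) = 0.75 × (1 − 0.181470) = 0.613898.
Expected differing sites = pL ≈ 0.613898 × 2980 = 1829.41604 ≈ 1829.

1829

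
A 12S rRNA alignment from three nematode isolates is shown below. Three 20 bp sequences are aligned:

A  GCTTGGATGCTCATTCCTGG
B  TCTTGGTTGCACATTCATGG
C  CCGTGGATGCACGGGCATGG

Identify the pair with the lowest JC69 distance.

A and B

A–B: 4/20 differ, p = 0.200, d = 0.233.
A–C: 7/20 differ, p = 0.350, d = 0.471.
B–C: 6/20 differ, p = 0.300, d = 0.383.
The smallest distance is between A and B.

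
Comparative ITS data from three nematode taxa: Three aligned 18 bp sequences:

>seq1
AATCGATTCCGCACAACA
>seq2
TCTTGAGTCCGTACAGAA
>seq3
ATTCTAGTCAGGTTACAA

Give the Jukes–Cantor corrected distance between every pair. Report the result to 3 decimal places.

d(seq1,seq2) = 0.548, d(seq1,seq3) = 0.824, d(seq2,seq3) = 0.824

seq1–seq2: 7/18 sites differ → p ≈ 0.388889, d = −0.75 ln(1 − 0.518519) = 0.548166 ≈ 0.548.
seq1–seq3: 9/18 sites differ → p = 0.5, d = −0.75 ln(1 − 0.666667) = 0.823960 ≈ 0.824.
seq2–seq3: 9/18 sites differ → p = 0.5, d = −0.75 ln(1 − 0.666667) = 0.823960 ≈ 0.824.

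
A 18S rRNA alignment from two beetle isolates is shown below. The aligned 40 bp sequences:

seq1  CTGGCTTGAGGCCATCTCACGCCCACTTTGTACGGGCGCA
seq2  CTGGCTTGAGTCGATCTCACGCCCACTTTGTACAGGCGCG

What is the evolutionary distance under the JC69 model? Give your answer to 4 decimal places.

The sequences differ at 4 of 40 sites (11, 13, 34, 40), so p = 4/40 = 0.1.
d = −(3/4) ln(1 − 4p/3) = −0.75 ln(1 − 0.133333) = −0.75 ln(0.866667)
  = −0.75 × (-0.143100) = 0.107325 substitutions/site.

0.1073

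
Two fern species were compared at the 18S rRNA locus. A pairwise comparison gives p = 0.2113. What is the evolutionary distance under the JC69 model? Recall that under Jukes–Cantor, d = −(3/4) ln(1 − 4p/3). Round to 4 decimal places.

d = −(3/4) ln(1 − 4p/3) = −0.75 ln(1 − 0.281733) = −0.75 ln(0.718267)
  = −0.75 × (-0.330914) = 0.248186 substitutions/site.

0.2482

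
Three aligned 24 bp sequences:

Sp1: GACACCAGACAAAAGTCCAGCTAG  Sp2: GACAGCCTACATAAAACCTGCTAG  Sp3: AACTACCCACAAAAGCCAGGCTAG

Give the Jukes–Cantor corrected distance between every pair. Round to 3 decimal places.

Sp1–Sp2: 7/24 sites differ → p ≈ 0.291667, d = −0.75 ln(1 − 0.388889) = 0.369358 ≈ 0.369.
Sp1–Sp3: 8/24 sites differ → p ≈ 0.333333, d = −0.75 ln(1 − 0.444444) = 0.440839 ≈ 0.441.
Sp2–Sp3: 9/24 sites differ → p = 0.375, d = −0.75 ln(1 − 0.5) = 0.519860 ≈ 0.520.

d(Sp1,Sp2) = 0.369, d(Sp1,Sp3) = 0.441, d(Sp2,Sp3) = 0.520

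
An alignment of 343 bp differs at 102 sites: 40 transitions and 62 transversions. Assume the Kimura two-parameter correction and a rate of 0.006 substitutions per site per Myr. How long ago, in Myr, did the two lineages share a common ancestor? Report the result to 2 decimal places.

P = 40/343 ≈ 0.116618 and Q = 62/343 ≈ 0.180758.
Under the Kimura two-parameter model, d = −½ ln(1 − 2P − Q) − ¼ ln(1 − 2Q).
1 − 2P − Q = 0.586006, giving −½ ln(0.586006) = 0.267213.
1 − 2Q = 0.638484, giving −¼ ln(0.638484) = 0.112165.
d = 0.267213 + 0.112165 = 0.379378.
Under a molecular clock d = 2μt, so t = d/(2μ) = 0.379378 / (2 × 0.006) = 31.61 Myr.

31.61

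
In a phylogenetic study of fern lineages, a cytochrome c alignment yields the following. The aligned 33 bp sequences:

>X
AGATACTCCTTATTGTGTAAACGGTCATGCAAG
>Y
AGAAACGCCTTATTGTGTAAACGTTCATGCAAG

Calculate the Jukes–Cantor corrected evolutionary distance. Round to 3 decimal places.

The sequences differ at 3 of 33 sites (4, 7, 24), so p = 3/33 ≈ 0.090909.
d = −(3/4) ln(1 − 4p/3) = −0.75 ln(1 − 0.121212) = −0.75 ln(0.878788)
  = −0.75 × (-0.129212) = 0.096909 substitutions/site.

0.097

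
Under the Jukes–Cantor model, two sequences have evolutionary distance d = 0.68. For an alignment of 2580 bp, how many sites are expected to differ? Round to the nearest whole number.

1154

Invert JC69: p = (3/4)(1 − e^(−4d/3)) = 0.75 × (1 − e^(-0.906667)) = 0.75 × (1 − 0.403868) = 0.447099.
Expected differing sites = pL ≈ 0.447099 × 2580 = 1153.51542 ≈ 1154.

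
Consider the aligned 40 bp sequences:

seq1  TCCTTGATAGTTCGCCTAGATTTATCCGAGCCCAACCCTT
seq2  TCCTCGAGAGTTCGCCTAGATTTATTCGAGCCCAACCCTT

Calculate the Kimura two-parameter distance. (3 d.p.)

Of 40 sites, 2 differences are transitions and 1 are transversions, so P = 2/40 = 0.05 and Q = 1/40 = 0.025.
Under the Kimura two-parameter model, d = −½ ln(1 − 2P − Q) − ¼ ln(1 − 2Q).
1 − 2P − Q = 0.875, giving −½ ln(0.875) = 0.066766.
1 − 2Q = 0.95, giving −¼ ln(0.95) = 0.012823.
d = 0.066766 + 0.012823 = 0.079589.

0.080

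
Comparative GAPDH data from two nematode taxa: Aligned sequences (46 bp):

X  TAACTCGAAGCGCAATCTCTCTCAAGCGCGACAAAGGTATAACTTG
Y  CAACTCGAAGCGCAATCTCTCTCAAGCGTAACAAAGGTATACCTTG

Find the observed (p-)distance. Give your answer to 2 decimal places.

The sequences differ at 4 of 46 positions (sites 1, 29, 30, 42).
p = 4/46 = 0.086956… ≈ 0.09 (to 2 d.p.).

0.09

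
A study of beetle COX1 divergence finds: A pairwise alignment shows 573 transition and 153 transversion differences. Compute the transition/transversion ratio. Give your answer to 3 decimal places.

R = 573/153 = 3.745098… ≈ 3.745 (to 3 d.p.).

3.745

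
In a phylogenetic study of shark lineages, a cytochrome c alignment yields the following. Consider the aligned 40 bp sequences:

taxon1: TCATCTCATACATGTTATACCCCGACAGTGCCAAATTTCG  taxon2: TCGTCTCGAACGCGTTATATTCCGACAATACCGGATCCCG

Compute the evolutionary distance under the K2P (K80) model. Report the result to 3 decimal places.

Of 40 sites, 12 differences are transitions and 1 are transversions, so P = 12/40 = 0.3 and Q = 1/40 = 0.025.
Under the Kimura two-parameter model, d = −½ ln(1 − 2P − Q) − ¼ ln(1 − 2Q).
1 − 2P − Q = 0.375, giving −½ ln(0.375) = 0.490415.
1 − 2Q = 0.95, giving −¼ ln(0.95) = 0.012823.
d = 0.490415 + 0.012823 = 0.503238.

0.503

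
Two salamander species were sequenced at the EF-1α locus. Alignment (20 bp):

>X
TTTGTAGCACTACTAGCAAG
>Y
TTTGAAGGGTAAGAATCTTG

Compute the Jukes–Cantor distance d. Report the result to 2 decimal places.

The sequences differ at 10 of 20 sites (5, 8, 9, 10, 11, 13, 14, 16, 18, 19), so p = 10/20 = 0.5.
d = −(3/4) ln(1 − 4p/3) = −0.75 ln(1 − 0.666667) = −0.75 ln(0.333333)
  = −0.75 × (-1.098613) = 0.823960 substitutions/site.

0.82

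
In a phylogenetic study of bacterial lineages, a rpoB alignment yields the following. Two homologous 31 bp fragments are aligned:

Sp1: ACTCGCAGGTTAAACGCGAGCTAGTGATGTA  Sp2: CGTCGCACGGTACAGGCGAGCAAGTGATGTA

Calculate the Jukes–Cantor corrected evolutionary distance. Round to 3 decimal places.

0.269

The sequences differ at 7 of 31 sites (1, 2, 8, 10, 13, 15, 22), so p = 7/31 ≈ 0.225806.
d = −(3/4) ln(1 − 4p/3) = −0.75 ln(1 − 0.301075) = −0.75 ln(0.698925)
  = −0.75 × (-0.358212) = 0.268659 substitutions/site.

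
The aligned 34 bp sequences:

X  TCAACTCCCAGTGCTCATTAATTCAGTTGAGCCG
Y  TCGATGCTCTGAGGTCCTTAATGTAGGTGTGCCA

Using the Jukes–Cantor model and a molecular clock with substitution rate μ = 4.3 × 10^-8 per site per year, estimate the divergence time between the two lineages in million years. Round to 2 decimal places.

The sequences differ at 13 of 34 sites, so p = 13/34 ≈ 0.382353.
d = −(3/4) ln(1 − 4p/3) = −0.75 ln(1 − 0.509804) = −0.75 ln(0.490196)
  = −0.75 × (-0.712950) = 0.534713 substitutions/site.
Under a molecular clock d = 2μt, so t = d/(2μ) = 0.534713 / (2 × 4.3 × 10^-8) = 6.22 million years.

6.22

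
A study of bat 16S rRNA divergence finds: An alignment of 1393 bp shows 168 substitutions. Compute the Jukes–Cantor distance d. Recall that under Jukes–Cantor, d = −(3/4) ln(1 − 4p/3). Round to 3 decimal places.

p = 168/1393 ≈ 0.120603.
d = −(3/4) ln(1 − 4p/3) = −0.75 ln(1 − 0.160804) = −0.75 ln(0.839196)
  = −0.75 × (-0.175311) = 0.131483 substitutions/site.

0.131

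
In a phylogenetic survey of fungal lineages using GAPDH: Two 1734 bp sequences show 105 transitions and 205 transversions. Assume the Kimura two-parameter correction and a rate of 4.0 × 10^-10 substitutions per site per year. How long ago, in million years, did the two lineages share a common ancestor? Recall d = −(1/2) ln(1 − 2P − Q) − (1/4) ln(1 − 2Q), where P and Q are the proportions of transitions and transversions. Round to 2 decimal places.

255.28

P = 105/1734 ≈ 0.060554 and Q = 205/1734 ≈ 0.118224.
Under the Kimura two-parameter model, d = −½ ln(1 − 2P − Q) − ¼ ln(1 − 2Q).
1 − 2P − Q = 0.760668, giving −½ ln(0.760668) = 0.136779.
1 − 2Q = 0.763552, giving −¼ ln(0.763552) = 0.067444.
d = 0.136779 + 0.067444 = 0.204223.
Under a molecular clock d = 2μt, so t = d/(2μ) = 0.204223 / (2 × 4.0 × 10^-10) = 255.28 million years.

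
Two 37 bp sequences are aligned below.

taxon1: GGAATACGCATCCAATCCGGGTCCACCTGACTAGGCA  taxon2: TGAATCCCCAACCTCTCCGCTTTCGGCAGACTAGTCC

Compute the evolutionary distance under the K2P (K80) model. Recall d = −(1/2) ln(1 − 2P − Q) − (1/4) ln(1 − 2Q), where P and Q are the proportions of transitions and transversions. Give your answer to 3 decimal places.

Of 37 sites, 2 differences are transitions and 12 are transversions, so P = 2/37 ≈ 0.054054 and Q = 12/37 ≈ 0.324324.
Under the Kimura two-parameter model, d = −½ ln(1 − 2P − Q) − ¼ ln(1 − 2Q).
1 − 2P − Q = 0.567568, giving −½ ln(0.567568) = 0.283197.
1 − 2Q = 0.351352, giving −¼ ln(0.351352) = 0.261492.
d = 0.283197 + 0.261492 = 0.544689.

0.545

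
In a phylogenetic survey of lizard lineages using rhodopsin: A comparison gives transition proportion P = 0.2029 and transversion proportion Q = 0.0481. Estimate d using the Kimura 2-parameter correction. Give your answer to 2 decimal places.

Under the Kimura two-parameter model, d = −½ ln(1 − 2P − Q) − ¼ ln(1 − 2Q).
1 − 2P − Q = 0.5461, giving −½ ln(0.5461) = 0.302477.
1 − 2Q = 0.9038, giving −¼ ln(0.9038) = 0.025287.
d = 0.302477 + 0.025287 = 0.327764.

0.33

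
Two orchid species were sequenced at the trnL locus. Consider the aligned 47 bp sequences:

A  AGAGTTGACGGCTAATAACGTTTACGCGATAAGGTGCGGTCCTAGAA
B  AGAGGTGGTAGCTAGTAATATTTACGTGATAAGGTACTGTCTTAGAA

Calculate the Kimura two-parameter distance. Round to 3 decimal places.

Of 47 sites, 9 differences are transitions and 2 are transversions, so P = 9/47 ≈ 0.191489 and Q = 2/47 ≈ 0.042553.
Under the Kimura two-parameter model, d = −½ ln(1 − 2P − Q) − ¼ ln(1 − 2Q).
1 − 2P − Q = 0.574469, giving −½ ln(0.574469) = 0.277155.
1 − 2Q = 0.914894, giving −¼ ln(0.914894) = 0.022237.
d = 0.277155 + 0.022237 = 0.299392.

0.299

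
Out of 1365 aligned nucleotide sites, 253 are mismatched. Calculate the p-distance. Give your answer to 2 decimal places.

0.19

p = 253/1365 = 0.185347… ≈ 0.19 (to 2 d.p.).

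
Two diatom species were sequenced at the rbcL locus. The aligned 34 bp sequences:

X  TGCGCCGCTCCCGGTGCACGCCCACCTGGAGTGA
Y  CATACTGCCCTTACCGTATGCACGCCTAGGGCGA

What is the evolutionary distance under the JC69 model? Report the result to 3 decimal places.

0.918

The sequences differ at 18 of 34 sites, so p = 18/34 ≈ 0.529412.
d = −(3/4) ln(1 − 4p/3) = −0.75 ln(1 − 0.705883) = −0.75 ln(0.294117)
  = −0.75 × (-1.223778) = 0.917834 substitutions/site.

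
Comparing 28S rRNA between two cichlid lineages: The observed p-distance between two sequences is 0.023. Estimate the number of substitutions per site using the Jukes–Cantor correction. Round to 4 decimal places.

d = −(3/4) ln(1 − 4p/3) = −0.75 ln(1 − 0.030667) = −0.75 ln(0.969333)
  = −0.75 × (-0.031147) = 0.023360 substitutions/site.

0.0234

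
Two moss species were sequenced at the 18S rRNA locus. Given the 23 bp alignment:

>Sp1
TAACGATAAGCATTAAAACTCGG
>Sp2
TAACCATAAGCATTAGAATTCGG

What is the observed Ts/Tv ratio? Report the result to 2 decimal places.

Transitions are A↔G and C↔T; transversions are all other mismatches.
Transitions: 2. Transversions: 1.
R = 2/1 = 2.00.

2.00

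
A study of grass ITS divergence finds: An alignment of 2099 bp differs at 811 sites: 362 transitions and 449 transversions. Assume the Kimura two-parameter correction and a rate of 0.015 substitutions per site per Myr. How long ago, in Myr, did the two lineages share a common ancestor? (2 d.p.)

P = 362/2099 ≈ 0.172463 and Q = 449/2099 ≈ 0.213911.
Under the Kimura two-parameter model, d = −½ ln(1 − 2P − Q) − ¼ ln(1 − 2Q).
1 − 2P − Q = 0.441163, giving −½ ln(0.441163) = 0.409170.
1 − 2Q = 0.572178, giving −¼ ln(0.572178) = 0.139576.
d = 0.409170 + 0.139576 = 0.548746.
Under a molecular clock d = 2μt, so t = d/(2μ) = 0.548746 / (2 × 0.015) = 18.29 Myr.

18.29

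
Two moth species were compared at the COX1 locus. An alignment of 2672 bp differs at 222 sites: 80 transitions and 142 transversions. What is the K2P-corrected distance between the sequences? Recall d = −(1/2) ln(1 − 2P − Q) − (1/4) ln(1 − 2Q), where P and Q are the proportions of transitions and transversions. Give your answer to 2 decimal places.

P = 80/2672 ≈ 0.02994 and Q = 142/2672 ≈ 0.053144.
Under the Kimura two-parameter model, d = −½ ln(1 − 2P − Q) − ¼ ln(1 − 2Q).
1 − 2P − Q = 0.886976, giving −½ ln(0.886976) = 0.059969.
1 − 2Q = 0.893712, giving −¼ ln(0.893712) = 0.028093.
d = 0.059969 + 0.028093 = 0.088062.

0.09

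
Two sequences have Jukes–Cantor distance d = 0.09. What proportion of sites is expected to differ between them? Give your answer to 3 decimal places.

p = (3/4)(1 − e^(−4d/3)) = 0.75 × (1 − e^(-0.12)) = 0.75 × (1 − 0.886920) = 0.084810.

0.085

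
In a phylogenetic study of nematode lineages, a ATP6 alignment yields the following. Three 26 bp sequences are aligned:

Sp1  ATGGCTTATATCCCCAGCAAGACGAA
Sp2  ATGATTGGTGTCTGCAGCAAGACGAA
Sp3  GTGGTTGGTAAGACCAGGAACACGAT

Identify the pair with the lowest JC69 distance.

Sp1–Sp2: 7/26 differ, p = 0.269, d = 0.334.
Sp1–Sp3: 10/26 differ, p = 0.385, d = 0.539.
Sp2–Sp3: 10/26 differ, p = 0.385, d = 0.539.
The smallest distance is between Sp1 and Sp2.

Sp1 and Sp2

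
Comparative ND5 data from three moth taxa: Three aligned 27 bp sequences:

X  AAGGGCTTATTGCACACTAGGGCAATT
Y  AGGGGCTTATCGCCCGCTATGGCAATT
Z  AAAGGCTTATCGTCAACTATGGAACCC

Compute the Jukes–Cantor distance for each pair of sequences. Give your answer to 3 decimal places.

X–Y: 5/27 sites differ → p ≈ 0.185185, d = −0.75 ln(1 − 0.246913) = 0.212681 ≈ 0.213.
X–Z: 10/27 sites differ → p ≈ 0.37037, d = −0.75 ln(1 − 0.493827) = 0.510658 ≈ 0.511.
Y–Z: 9/27 sites differ → p ≈ 0.333333, d = −0.75 ln(1 − 0.444444) = 0.440839 ≈ 0.441.

d(X,Y) = 0.213, d(X,Z) = 0.511, d(Y,Z) = 0.441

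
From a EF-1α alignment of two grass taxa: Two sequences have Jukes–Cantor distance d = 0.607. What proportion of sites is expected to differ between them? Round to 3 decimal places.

p = (3/4)(1 − e^(−4d/3)) = 0.75 × (1 − e^(-0.809333)) = 0.75 × (1 − 0.445155) = 0.416134.

0.416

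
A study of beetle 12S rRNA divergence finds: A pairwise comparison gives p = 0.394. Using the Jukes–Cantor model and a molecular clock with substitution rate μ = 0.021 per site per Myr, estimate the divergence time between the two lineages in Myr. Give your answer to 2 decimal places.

13.31

d = −(3/4) ln(1 − 4p/3) = −0.75 ln(1 − 0.525333) = −0.75 ln(0.474667)
  = −0.75 × (-0.745142) = 0.558857 substitutions/site.
Under a molecular clock d = 2μt, so t = d/(2μ) = 0.558857 / (2 × 0.021) = 13.31 Myr.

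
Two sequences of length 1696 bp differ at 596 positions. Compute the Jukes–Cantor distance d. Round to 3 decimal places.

p = 596/1696 ≈ 0.351415.
d = −(3/4) ln(1 − 4p/3) = −0.75 ln(1 − 0.468553) = −0.75 ln(0.531447)
  = −0.75 × (-0.632152) = 0.474114 substitutions/site.

0.474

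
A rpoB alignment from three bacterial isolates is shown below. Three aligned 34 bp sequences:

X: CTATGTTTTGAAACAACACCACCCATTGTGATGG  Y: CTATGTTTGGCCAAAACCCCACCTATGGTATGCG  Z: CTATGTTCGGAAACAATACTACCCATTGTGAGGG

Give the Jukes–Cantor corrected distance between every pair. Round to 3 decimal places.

d(X,Y) = 0.423, d(X,Z) = 0.164, d(Y,Z) = 0.477

X–Y: 11/34 sites differ → p ≈ 0.323529, d = −0.75 ln(1 − 0.431372) = 0.423397 ≈ 0.423.
X–Z: 5/34 sites differ → p ≈ 0.147059, d = −0.75 ln(1 − 0.196079) = 0.163691 ≈ 0.164.
Y–Z: 12/34 sites differ → p ≈ 0.352941, d = −0.75 ln(1 − 0.470588) = 0.476991 ≈ 0.477.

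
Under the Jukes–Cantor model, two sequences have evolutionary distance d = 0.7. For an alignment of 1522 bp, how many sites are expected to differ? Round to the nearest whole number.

693

Invert JC69: p = (3/4)(1 − e^(−4d/3)) = 0.75 × (1 − e^(-0.933333)) = 0.75 × (1 − 0.393241) = 0.455069.
Expected differing sites = pL ≈ 0.455069 × 1522 = 692.615018 ≈ 693.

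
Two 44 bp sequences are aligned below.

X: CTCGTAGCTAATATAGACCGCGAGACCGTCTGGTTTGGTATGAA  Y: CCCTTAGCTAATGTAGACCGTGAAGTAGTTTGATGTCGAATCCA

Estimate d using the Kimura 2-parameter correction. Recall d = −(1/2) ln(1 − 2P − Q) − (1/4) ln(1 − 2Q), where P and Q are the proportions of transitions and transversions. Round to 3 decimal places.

0.466

Of 44 sites, 8 differences are transitions and 7 are transversions, so P = 8/44 ≈ 0.181818 and Q = 7/44 ≈ 0.159091.
Under the Kimura two-parameter model, d = −½ ln(1 − 2P − Q) − ¼ ln(1 − 2Q).
1 − 2P − Q = 0.477273, giving −½ ln(0.477273) = 0.369833.
1 − 2Q = 0.681818, giving −¼ ln(0.681818) = 0.095748.
d = 0.369833 + 0.095748 = 0.465581.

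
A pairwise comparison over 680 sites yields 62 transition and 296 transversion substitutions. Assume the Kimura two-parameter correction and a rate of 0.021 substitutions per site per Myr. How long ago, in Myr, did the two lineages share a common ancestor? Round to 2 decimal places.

23.62

P = 62/680 ≈ 0.091176 and Q = 296/680 ≈ 0.435294.
Under the Kimura two-parameter model, d = −½ ln(1 − 2P − Q) − ¼ ln(1 − 2Q).
1 − 2P − Q = 0.382354, giving −½ ln(0.382354) = 0.480704.
1 − 2Q = 0.129412, giving −¼ ln(0.129412) = 0.511189.
d = 0.480704 + 0.511189 = 0.991893.
Under a molecular clock d = 2μt, so t = d/(2μ) = 0.991893 / (2 × 0.021) = 23.62 Myr.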